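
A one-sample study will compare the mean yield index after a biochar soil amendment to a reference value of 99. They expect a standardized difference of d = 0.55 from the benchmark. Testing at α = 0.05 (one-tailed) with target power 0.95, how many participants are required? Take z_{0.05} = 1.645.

n = 36

For a one-sample test: n = ((z_{α} + z_β) / d)².
z_{α} + z_β = 1.645 + 1.645 = 3.290.
n = (3.290 / 0.55)² = 5.982² = 35.78.
Round up.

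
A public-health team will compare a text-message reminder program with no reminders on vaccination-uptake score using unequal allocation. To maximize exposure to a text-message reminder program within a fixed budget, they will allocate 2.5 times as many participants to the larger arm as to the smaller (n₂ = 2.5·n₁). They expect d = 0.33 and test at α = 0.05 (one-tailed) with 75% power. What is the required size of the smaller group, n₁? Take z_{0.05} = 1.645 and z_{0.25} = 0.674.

n₁ = 70

With allocation ratio k = n₂/n₁ = 2.5, Var(x̄₁−x̄₂) = σ²(1/n₁ + 1/(k·n₁)) = σ²·(k+1)/(k·n₁).
So n₁ = (1 + 1/k)·((z_{α} + z_β)/d)² = 1.400 × (2.319/0.33)².
n₁ = 1.400 × 49.38 = 69.1.
Round up: n₁ = 70, giving n₂ = 2.5 × 70 = 175.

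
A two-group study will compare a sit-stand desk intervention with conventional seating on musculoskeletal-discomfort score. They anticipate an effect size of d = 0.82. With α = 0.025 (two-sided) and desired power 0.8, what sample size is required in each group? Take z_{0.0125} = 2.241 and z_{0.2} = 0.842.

For two independent groups with equal n: n = 2·((z_{α/2} + z_β) / d)².
z_{α/2} + z_β = 2.241 + 0.842 = 3.083.
n = 2 × (3.083 / 0.82)² = 2 × 3.760² = 2 × 14.14 = 28.3.
Round up to the next whole participant.

n = 29 per group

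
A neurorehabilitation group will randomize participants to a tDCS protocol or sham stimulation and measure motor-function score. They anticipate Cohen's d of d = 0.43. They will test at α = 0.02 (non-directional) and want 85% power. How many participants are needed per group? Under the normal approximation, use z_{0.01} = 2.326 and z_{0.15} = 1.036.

n = 123 per group

For two independent groups with equal n: n = 2·((z_{α/2} + z_β) / d)².
z_{α/2} + z_β = 2.326 + 1.036 = 3.362.
n = 2 × (3.362 / 0.43)² = 2 × 7.819² = 2 × 61.13 = 122.3.
Round up to the next whole participant.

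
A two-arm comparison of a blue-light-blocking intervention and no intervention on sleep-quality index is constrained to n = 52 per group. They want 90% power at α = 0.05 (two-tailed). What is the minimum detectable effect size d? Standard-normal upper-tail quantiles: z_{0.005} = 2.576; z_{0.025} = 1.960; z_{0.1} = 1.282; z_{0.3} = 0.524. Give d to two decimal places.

For two independent groups of n = 52 each: d_min = (z_{α/2} + z_β)·√(2/n).
z-sum = 1.960 + 1.282 = 3.242.
d_min = 3.242 × √(2/52) = 3.242 × 0.1961 = 0.636.

d_min ≈ 0.64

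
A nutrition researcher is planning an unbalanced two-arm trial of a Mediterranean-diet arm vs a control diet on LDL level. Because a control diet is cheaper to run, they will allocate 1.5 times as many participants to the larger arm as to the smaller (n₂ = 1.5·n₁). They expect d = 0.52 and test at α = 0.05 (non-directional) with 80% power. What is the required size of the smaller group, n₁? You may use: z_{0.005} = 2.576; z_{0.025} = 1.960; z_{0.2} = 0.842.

With allocation ratio k = n₂/n₁ = 1.5, Var(x̄₁−x̄₂) = σ²(1/n₁ + 1/(k·n₁)) = σ²·(k+1)/(k·n₁).
So n₁ = (1 + 1/k)·((z_{α/2} + z_β)/d)² = 1.667 × (2.802/0.52)².
n₁ = 1.667 × 29.04 = 48.4.
Round up: n₁ = 49, giving n₂ = ⌈1.5 × 49⌉ = ⌈73.5⌉ = 74.

n₁ = 49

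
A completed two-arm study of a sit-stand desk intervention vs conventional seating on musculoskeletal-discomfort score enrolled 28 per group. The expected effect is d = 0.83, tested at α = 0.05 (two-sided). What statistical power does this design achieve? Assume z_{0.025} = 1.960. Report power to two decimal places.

power ≈ 0.87

For two equal groups, power = Φ(d·√(n/2) − z_{α/2}).
d·√(n/2) = 0.83 × √(28/2) = 0.83 × 3.742 = 3.106.
z_β = 3.106 − 1.960 = 1.146.
Power = Φ(1.146) = 0.874.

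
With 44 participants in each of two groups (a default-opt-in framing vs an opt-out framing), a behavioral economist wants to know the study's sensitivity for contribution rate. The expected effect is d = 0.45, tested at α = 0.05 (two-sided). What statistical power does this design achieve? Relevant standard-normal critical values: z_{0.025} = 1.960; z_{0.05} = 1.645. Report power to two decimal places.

power ≈ 0.56

For two equal groups, power = Φ(d·√(n/2) − z_{α/2}).
d·√(n/2) = 0.45 × √(44/2) = 0.45 × 4.690 = 2.111.
z_β = 2.111 − 1.960 = 0.151.
Power = Φ(0.151) = 0.560.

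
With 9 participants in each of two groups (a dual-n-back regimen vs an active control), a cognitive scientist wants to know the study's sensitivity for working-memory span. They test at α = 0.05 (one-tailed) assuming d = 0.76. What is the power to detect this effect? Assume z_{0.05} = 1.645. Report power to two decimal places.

power ≈ 0.49

For two equal groups, power = Φ(d·√(n/2) − z_{α}).
d·√(n/2) = 0.76 × √(9/2) = 0.76 × 2.121 = 1.612.
z_β = 1.612 − 1.645 = -0.033.
Power = Φ(-0.033) = 0.487.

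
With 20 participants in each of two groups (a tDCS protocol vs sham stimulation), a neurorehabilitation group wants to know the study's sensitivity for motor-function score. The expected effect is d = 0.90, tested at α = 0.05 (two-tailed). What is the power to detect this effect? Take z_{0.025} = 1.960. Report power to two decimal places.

For two equal groups, power = Φ(d·√(n/2) − z_{α/2}).
d·√(n/2) = 0.90 × √(20/2) = 0.90 × 3.162 = 2.846.
z_β = 2.846 − 1.960 = 0.886.
Power = Φ(0.886) = 0.812.

power ≈ 0.81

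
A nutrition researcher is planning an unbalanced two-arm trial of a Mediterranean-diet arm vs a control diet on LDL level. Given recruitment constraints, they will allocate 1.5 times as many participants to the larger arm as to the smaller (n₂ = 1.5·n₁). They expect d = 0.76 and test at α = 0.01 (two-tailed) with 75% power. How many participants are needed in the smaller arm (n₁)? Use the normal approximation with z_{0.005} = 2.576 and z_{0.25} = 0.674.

n₁ = 31

With allocation ratio k = n₂/n₁ = 1.5, Var(x̄₁−x̄₂) = σ²(1/n₁ + 1/(k·n₁)) = σ²·(k+1)/(k·n₁).
So n₁ = (1 + 1/k)·((z_{α/2} + z_β)/d)² = 1.667 × (3.250/0.76)².
n₁ = 1.667 × 18.29 = 30.5.
Round up: n₁ = 31, giving n₂ = ⌈1.5 × 31⌉ = ⌈46.5⌉ = 47.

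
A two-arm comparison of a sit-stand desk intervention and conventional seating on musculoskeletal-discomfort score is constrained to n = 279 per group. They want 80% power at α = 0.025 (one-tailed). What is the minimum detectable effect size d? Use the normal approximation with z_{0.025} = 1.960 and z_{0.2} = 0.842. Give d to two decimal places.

d_min ≈ 0.24

For two independent groups of n = 279 each: d_min = (z_{α} + z_β)·√(2/n).
z-sum = 1.960 + 0.842 = 2.802.
d_min = 2.802 × √(2/279) = 2.802 × 0.0847 = 0.237.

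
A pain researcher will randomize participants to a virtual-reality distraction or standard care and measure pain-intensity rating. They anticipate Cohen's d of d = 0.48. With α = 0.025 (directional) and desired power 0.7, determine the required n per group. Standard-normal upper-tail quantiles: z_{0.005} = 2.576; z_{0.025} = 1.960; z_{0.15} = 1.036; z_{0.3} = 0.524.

For two independent groups with equal n: n = 2·((z_{α} + z_β) / d)².
z_{α} + z_β = 1.960 + 0.524 = 2.484.
n = 2 × (2.484 / 0.48)² = 2 × 5.175² = 2 × 26.78 = 53.6.
Round up to the next whole participant.

n = 54 per group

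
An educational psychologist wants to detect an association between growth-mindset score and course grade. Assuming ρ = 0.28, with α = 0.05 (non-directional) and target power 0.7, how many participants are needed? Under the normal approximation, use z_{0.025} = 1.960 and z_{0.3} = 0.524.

Fisher's z: C = ½·ln((1+r)/(1−r)) = ½·ln(1.7778) = 0.2877.
n = ((z_{α/2} + z_β)/C)² + 3.
(1.960 + 0.524) / 0.2877 = 2.484 / 0.2877 = 8.634.
n = 8.634² + 3 = 74.55 + 3 = 77.5.
Round up.

n = 78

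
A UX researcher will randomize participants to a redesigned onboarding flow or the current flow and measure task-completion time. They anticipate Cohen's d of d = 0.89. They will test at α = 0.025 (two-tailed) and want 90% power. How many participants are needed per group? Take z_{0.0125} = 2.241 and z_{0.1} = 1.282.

For two independent groups with equal n: n = 2·((z_{α/2} + z_β) / d)².
z_{α/2} + z_β = 2.241 + 1.282 = 3.523.
n = 2 × (3.523 / 0.89)² = 2 × 3.958² = 2 × 15.67 = 31.3.
Round up to the next whole participant.

n = 32 per group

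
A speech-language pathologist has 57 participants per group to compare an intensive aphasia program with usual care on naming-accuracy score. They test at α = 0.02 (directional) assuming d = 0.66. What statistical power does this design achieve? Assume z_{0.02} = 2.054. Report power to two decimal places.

power ≈ 0.93

For two equal groups, power = Φ(d·√(n/2) − z_{α}).
d·√(n/2) = 0.66 × √(57/2) = 0.66 × 5.339 = 3.523.
z_β = 3.523 − 2.054 = 1.469.
Power = Φ(1.469) = 0.929.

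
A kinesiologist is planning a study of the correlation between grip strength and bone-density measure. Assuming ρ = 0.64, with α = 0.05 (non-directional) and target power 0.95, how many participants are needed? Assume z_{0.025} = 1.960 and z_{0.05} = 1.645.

Fisher's z: C = ½·ln((1+r)/(1−r)) = ½·ln(4.5556) = 0.7582.
n = ((z_{α/2} + z_β)/C)² + 3.
(1.960 + 1.645) / 0.7582 = 3.605 / 0.7582 = 4.755.
n = 4.755² + 3 = 22.61 + 3 = 25.6.
Round up.

n = 26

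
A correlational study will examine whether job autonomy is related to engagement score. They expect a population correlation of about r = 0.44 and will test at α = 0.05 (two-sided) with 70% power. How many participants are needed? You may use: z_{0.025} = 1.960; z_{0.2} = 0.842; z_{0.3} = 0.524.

Fisher's z: C = ½·ln((1+r)/(1−r)) = ½·ln(2.5714) = 0.4722.
n = ((z_{α/2} + z_β)/C)² + 3.
(1.960 + 0.524) / 0.4722 = 2.484 / 0.4722 = 5.260.
n = 5.260² + 3 = 27.67 + 3 = 30.7.
Round up.

n = 31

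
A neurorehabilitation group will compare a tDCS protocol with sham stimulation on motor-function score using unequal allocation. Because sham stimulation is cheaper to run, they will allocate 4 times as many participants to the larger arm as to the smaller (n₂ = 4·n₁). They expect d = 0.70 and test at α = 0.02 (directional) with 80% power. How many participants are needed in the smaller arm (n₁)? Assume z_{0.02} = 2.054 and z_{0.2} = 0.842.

n₁ = 22

With allocation ratio k = n₂/n₁ = 4, Var(x̄₁−x̄₂) = σ²(1/n₁ + 1/(k·n₁)) = σ²·(k+1)/(k·n₁).
So n₁ = (1 + 1/k)·((z_{α} + z_β)/d)² = 1.250 × (2.896/0.70)².
n₁ = 1.250 × 17.12 = 21.4.
Round up: n₁ = 22, giving n₂ = 4 × 22 = 88.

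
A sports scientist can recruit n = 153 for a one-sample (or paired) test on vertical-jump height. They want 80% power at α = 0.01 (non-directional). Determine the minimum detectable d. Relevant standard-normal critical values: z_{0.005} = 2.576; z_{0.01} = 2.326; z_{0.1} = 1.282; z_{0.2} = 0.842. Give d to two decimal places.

For a single sample (or paired design) of n = 153: d_min = (z_{α/2} + z_β)/√n.
z-sum = 2.576 + 0.842 = 3.418.
d_min = 3.418 / √153 = 3.418 / 12.369 = 0.276.

d_min ≈ 0.28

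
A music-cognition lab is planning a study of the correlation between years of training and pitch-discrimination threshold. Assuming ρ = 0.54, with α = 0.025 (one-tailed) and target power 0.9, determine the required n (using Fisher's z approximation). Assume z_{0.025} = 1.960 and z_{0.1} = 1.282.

Fisher's z: C = ½·ln((1+r)/(1−r)) = ½·ln(3.3478) = 0.6042.
n = ((z_{α} + z_β)/C)² + 3.
(1.960 + 1.282) / 0.6042 = 3.242 / 0.6042 = 5.366.
n = 5.366² + 3 = 28.79 + 3 = 31.8.
Round up.

n = 32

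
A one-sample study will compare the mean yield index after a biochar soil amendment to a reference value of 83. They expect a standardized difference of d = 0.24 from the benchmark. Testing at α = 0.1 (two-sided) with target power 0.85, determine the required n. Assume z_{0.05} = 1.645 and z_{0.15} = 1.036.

n = 125

For a one-sample test: n = ((z_{α/2} + z_β) / d)².
z_{α/2} + z_β = 1.645 + 1.036 = 2.681.
n = (2.681 / 0.24)² = 11.171² = 124.79.
Round up.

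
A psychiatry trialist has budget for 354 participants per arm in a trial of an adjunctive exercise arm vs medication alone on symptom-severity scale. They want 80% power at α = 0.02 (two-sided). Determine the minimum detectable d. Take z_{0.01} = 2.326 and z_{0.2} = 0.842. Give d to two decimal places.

For two independent groups of n = 354 each: d_min = (z_{α/2} + z_β)·√(2/n).
z-sum = 2.326 + 0.842 = 3.168.
d_min = 3.168 × √(2/354) = 3.168 × 0.0752 = 0.238.

d_min ≈ 0.24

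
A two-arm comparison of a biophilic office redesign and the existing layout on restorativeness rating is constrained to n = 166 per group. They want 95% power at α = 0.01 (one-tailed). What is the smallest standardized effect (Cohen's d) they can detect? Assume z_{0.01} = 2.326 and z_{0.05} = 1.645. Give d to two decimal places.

d_min ≈ 0.44

For two independent groups of n = 166 each: d_min = (z_{α} + z_β)·√(2/n).
z-sum = 2.326 + 1.645 = 3.971.
d_min = 3.971 × √(2/166) = 3.971 × 0.1098 = 0.436.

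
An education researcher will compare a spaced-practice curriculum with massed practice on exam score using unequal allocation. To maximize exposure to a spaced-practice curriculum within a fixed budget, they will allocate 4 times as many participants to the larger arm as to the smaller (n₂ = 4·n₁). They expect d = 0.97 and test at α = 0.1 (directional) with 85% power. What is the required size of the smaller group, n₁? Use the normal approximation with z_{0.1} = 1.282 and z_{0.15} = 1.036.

n₁ = 8

With allocation ratio k = n₂/n₁ = 4, Var(x̄₁−x̄₂) = σ²(1/n₁ + 1/(k·n₁)) = σ²·(k+1)/(k·n₁).
So n₁ = (1 + 1/k)·((z_{α} + z_β)/d)² = 1.250 × (2.318/0.97)².
n₁ = 1.250 × 5.71 = 7.1.
Round up: n₁ = 8, giving n₂ = 4 × 8 = 32.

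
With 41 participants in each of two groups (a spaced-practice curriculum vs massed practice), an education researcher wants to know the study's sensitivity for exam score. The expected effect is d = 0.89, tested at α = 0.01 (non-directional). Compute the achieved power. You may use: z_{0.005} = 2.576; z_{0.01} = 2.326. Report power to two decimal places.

power ≈ 0.93

For two equal groups, power = Φ(d·√(n/2) − z_{α/2}).
d·√(n/2) = 0.89 × √(41/2) = 0.89 × 4.528 = 4.030.
z_β = 4.030 − 2.576 = 1.454.
Power = Φ(1.454) = 0.927.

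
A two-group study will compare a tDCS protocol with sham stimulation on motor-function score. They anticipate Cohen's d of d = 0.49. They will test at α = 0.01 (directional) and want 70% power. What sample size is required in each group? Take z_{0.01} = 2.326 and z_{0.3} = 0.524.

For two independent groups with equal n: n = 2·((z_{α} + z_β) / d)².
z_{α} + z_β = 2.326 + 0.524 = 2.850.
n = 2 × (2.850 / 0.49)² = 2 × 5.816² = 2 × 33.83 = 67.7.
Round up to the next whole participant.

n = 68 per group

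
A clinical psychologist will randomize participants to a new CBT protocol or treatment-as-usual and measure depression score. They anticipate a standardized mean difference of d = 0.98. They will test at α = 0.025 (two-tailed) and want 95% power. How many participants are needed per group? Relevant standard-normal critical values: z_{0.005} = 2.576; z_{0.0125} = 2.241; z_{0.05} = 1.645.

For two independent groups with equal n: n = 2·((z_{α/2} + z_β) / d)².
z_{α/2} + z_β = 2.241 + 1.645 = 3.886.
n = 2 × (3.886 / 0.98)² = 2 × 3.965² = 2 × 15.72 = 31.4.
Round up to the next whole participant.

n = 32 per group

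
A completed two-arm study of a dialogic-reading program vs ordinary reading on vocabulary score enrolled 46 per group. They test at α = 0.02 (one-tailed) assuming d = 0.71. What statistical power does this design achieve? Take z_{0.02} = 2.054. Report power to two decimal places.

power ≈ 0.91

For two equal groups, power = Φ(d·√(n/2) − z_{α}).
d·√(n/2) = 0.71 × √(46/2) = 0.71 × 4.796 = 3.405.
z_β = 3.405 − 2.054 = 1.351.
Power = Φ(1.351) = 0.912.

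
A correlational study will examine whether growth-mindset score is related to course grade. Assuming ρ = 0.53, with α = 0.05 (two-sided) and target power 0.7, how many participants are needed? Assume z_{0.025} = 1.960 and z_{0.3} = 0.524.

n = 21

Fisher's z: C = ½·ln((1+r)/(1−r)) = ½·ln(3.2553) = 0.5901.
n = ((z_{α/2} + z_β)/C)² + 3.
(1.960 + 0.524) / 0.5901 = 2.484 / 0.5901 = 4.209.
n = 4.209² + 3 = 17.72 + 3 = 20.7.
Round up.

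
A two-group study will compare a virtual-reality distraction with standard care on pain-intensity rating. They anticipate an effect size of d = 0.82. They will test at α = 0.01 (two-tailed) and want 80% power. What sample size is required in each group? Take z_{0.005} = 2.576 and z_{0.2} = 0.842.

n = 35 per group

For two independent groups with equal n: n = 2·((z_{α/2} + z_β) / d)².
z_{α/2} + z_β = 2.576 + 0.842 = 3.418.
n = 2 × (3.418 / 0.82)² = 2 × 4.168² = 2 × 17.37 = 34.7.
Round up to the next whole participant.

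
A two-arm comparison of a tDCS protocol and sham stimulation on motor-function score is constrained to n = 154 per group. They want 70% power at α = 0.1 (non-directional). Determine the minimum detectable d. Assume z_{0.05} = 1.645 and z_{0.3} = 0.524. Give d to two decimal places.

d_min ≈ 0.25

For two independent groups of n = 154 each: d_min = (z_{α/2} + z_β)·√(2/n).
z-sum = 1.645 + 0.524 = 2.169.
d_min = 2.169 × √(2/154) = 2.169 × 0.1140 = 0.247.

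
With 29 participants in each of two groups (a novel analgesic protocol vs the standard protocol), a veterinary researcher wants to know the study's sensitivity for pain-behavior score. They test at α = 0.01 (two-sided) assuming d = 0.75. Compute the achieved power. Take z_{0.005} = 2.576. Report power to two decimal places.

For two equal groups, power = Φ(d·√(n/2) − z_{α/2}).
d·√(n/2) = 0.75 × √(29/2) = 0.75 × 3.808 = 2.856.
z_β = 2.856 − 2.576 = 0.280.
Power = Φ(0.280) = 0.610.

power ≈ 0.61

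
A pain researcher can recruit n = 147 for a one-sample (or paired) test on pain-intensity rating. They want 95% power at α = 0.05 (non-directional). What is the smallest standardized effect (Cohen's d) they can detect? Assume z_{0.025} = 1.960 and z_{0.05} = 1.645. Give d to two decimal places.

d_min ≈ 0.30

For a single sample (or paired design) of n = 147: d_min = (z_{α/2} + z_β)/√n.
z-sum = 1.960 + 1.645 = 3.605.
d_min = 3.605 / √147 = 3.605 / 12.124 = 0.297.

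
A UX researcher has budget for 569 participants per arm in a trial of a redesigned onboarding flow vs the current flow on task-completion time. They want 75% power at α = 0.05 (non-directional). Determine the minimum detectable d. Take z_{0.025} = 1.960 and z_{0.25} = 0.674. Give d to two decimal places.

For two independent groups of n = 569 each: d_min = (z_{α/2} + z_β)·√(2/n).
z-sum = 1.960 + 0.674 = 2.634.
d_min = 2.634 × √(2/569) = 2.634 × 0.0593 = 0.156.

d_min ≈ 0.16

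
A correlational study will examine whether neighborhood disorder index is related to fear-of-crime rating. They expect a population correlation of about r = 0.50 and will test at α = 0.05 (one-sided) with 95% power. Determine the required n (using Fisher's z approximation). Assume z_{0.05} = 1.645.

n = 39

Fisher's z: C = ½·ln((1+r)/(1−r)) = ½·ln(3.0000) = 0.5493.
n = ((z_{α} + z_β)/C)² + 3.
(1.645 + 1.645) / 0.5493 = 3.290 / 0.5493 = 5.989.
n = 5.989² + 3 = 35.87 + 3 = 38.9.
Round up.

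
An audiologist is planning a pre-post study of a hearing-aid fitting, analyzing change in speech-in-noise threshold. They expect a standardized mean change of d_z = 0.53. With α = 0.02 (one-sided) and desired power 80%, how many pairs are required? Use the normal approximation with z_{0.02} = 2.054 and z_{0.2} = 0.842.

n = 30 pairs

For a paired (one-sample on differences) test: n = ((z_{α} + z_β) / d)².
z_{α} + z_β = 2.054 + 0.842 = 2.896.
n = (2.896 / 0.53)² = 5.464² = 29.86.
Round up.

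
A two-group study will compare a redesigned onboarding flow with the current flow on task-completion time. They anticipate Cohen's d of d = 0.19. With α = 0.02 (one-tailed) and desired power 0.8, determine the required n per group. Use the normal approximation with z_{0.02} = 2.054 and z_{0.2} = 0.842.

n = 465 per group

For two independent groups with equal n: n = 2·((z_{α} + z_β) / d)².
z_{α} + z_β = 2.054 + 0.842 = 2.896.
n = 2 × (2.896 / 0.19)² = 2 × 15.242² = 2 × 232.32 = 464.6.
Round up to the next whole participant.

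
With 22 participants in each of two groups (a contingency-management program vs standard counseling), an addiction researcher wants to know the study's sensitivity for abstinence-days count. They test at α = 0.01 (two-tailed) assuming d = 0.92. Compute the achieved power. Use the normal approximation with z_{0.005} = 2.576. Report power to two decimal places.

power ≈ 0.68

For two equal groups, power = Φ(d·√(n/2) − z_{α/2}).
d·√(n/2) = 0.92 × √(22/2) = 0.92 × 3.317 = 3.051.
z_β = 3.051 − 2.576 = 0.475.
Power = Φ(0.475) = 0.683.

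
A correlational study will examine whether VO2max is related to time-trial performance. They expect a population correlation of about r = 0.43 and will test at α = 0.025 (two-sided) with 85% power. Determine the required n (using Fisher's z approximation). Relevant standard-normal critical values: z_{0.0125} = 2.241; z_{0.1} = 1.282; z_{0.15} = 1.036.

Fisher's z: C = ½·ln((1+r)/(1−r)) = ½·ln(2.5088) = 0.4599.
n = ((z_{α/2} + z_β)/C)² + 3.
(2.241 + 1.036) / 0.4599 = 3.277 / 0.4599 = 7.125.
n = 7.125² + 3 = 50.77 + 3 = 53.8.
Round up.

n = 54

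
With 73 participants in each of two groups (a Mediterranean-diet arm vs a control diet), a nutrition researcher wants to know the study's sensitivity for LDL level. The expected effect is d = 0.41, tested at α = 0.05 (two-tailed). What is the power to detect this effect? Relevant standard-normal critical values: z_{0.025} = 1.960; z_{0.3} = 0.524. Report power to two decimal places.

power ≈ 0.70

For two equal groups, power = Φ(d·√(n/2) − z_{α/2}).
d·√(n/2) = 0.41 × √(73/2) = 0.41 × 6.042 = 2.477.
z_β = 2.477 − 1.960 = 0.517.
Power = Φ(0.517) = 0.697.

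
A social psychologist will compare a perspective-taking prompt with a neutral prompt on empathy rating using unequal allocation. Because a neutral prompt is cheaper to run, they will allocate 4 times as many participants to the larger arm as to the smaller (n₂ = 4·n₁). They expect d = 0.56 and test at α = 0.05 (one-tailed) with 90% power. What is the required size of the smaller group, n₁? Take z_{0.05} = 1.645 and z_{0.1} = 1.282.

n₁ = 35

With allocation ratio k = n₂/n₁ = 4, Var(x̄₁−x̄₂) = σ²(1/n₁ + 1/(k·n₁)) = σ²·(k+1)/(k·n₁).
So n₁ = (1 + 1/k)·((z_{α} + z_β)/d)² = 1.250 × (2.927/0.56)².
n₁ = 1.250 × 27.32 = 34.1.
Round up: n₁ = 35, giving n₂ = 4 × 35 = 140.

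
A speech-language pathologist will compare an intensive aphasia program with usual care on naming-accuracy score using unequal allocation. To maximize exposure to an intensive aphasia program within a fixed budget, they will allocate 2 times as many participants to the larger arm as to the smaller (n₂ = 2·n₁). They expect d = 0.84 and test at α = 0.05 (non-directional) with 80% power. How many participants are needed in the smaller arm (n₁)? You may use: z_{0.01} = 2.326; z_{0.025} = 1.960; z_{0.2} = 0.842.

n₁ = 17

With allocation ratio k = n₂/n₁ = 2, Var(x̄₁−x̄₂) = σ²(1/n₁ + 1/(k·n₁)) = σ²·(k+1)/(k·n₁).
So n₁ = (1 + 1/k)·((z_{α/2} + z_β)/d)² = 1.500 × (2.802/0.84)².
n₁ = 1.500 × 11.13 = 16.7.
Round up: n₁ = 17, giving n₂ = 2 × 17 = 34.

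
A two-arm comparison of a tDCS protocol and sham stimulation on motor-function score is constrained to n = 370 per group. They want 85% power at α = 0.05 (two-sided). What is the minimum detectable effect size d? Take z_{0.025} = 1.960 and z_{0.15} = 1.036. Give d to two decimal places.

For two independent groups of n = 370 each: d_min = (z_{α/2} + z_β)·√(2/n).
z-sum = 1.960 + 1.036 = 2.996.
d_min = 2.996 × √(2/370) = 2.996 × 0.0735 = 0.220.

d_min ≈ 0.22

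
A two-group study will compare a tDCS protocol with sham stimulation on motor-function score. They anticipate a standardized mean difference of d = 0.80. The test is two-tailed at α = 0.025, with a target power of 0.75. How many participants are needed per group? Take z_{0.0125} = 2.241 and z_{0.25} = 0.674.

For two independent groups with equal n: n = 2·((z_{α/2} + z_β) / d)².
z_{α/2} + z_β = 2.241 + 0.674 = 2.915.
n = 2 × (2.915 / 0.80)² = 2 × 3.644² = 2 × 13.28 = 26.6.
Round up to the next whole participant.

n = 27 per group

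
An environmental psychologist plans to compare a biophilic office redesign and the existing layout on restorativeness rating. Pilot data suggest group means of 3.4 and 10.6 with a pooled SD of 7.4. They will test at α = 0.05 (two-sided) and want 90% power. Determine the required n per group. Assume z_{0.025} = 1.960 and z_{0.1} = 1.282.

n = 23 per group

Cohen's d = |M₁ − M₂| / SD_pooled = |3.4 − 10.6| / 7.4 = 7.2 / 7.4 = 0.973.
For two independent groups with equal n: n = 2·((z_{α/2} + z_β) / d)².
z_{α/2} + z_β = 1.960 + 1.282 = 3.242.
n = 2 × (3.242 / 0.973)² = 2 × 3.332² = 2 × 11.10 = 22.2.
Round up to the next whole participant.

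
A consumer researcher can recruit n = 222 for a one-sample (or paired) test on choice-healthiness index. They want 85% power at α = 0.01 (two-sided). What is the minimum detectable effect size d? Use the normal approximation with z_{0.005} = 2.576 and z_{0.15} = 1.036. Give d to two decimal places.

d_min ≈ 0.24

For a single sample (or paired design) of n = 222: d_min = (z_{α/2} + z_β)/√n.
z-sum = 2.576 + 1.036 = 3.612.
d_min = 3.612 / √222 = 3.612 / 14.900 = 0.242.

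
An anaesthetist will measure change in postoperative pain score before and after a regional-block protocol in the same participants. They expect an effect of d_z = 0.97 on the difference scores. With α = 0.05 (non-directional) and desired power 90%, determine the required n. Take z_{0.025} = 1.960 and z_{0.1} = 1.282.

For a paired (one-sample on differences) test: n = ((z_{α/2} + z_β) / d)².
z_{α/2} + z_β = 1.960 + 1.282 = 3.242.
n = (3.242 / 0.97)² = 3.342² = 11.17.
Round up.

n = 12 pairs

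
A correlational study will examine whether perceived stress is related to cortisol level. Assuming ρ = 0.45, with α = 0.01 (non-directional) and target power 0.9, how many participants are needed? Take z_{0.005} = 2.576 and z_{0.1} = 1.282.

Fisher's z: C = ½·ln((1+r)/(1−r)) = ½·ln(2.6364) = 0.4847.
n = ((z_{α/2} + z_β)/C)² + 3.
(2.576 + 1.282) / 0.4847 = 3.858 / 0.4847 = 7.960.
n = 7.960² + 3 = 63.35 + 3 = 66.4.
Round up.

n = 67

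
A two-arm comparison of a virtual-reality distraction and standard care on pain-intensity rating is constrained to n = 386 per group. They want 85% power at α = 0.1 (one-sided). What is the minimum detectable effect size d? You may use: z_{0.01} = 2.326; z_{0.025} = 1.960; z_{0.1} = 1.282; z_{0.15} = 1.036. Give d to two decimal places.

d_min ≈ 0.17

For two independent groups of n = 386 each: d_min = (z_{α} + z_β)·√(2/n).
z-sum = 1.282 + 1.036 = 2.318.
d_min = 2.318 × √(2/386) = 2.318 × 0.0720 = 0.167.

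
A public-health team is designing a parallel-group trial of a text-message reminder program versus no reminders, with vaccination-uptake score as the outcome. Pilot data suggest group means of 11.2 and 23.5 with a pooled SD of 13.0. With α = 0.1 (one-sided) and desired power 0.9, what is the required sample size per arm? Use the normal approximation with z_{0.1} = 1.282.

n = 15 per group

Cohen's d = |M₁ − M₂| / SD_pooled = |11.2 − 23.5| / 13.0 = 12.3 / 13.0 = 0.946.
For two independent groups with equal n: n = 2·((z_{α} + z_β) / d)².
z_{α} + z_β = 1.282 + 1.282 = 2.564.
n = 2 × (2.564 / 0.946)² = 2 × 2.710² = 2 × 7.35 = 14.7.
Round up to the next whole participant.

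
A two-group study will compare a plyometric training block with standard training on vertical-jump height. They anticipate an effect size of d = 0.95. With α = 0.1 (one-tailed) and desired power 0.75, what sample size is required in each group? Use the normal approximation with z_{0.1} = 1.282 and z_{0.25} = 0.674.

n = 9 per group

For two independent groups with equal n: n = 2·((z_{α} + z_β) / d)².
z_{α} + z_β = 1.282 + 0.674 = 1.956.
n = 2 × (1.956 / 0.95)² = 2 × 2.059² = 2 × 4.24 = 8.5.
Round up to the next whole participant.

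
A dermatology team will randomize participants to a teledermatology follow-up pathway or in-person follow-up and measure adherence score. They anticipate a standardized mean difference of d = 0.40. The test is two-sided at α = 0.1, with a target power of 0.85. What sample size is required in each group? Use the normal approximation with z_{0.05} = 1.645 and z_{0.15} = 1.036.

For two independent groups with equal n: n = 2·((z_{α/2} + z_β) / d)².
z_{α/2} + z_β = 1.645 + 1.036 = 2.681.
n = 2 × (2.681 / 0.40)² = 2 × 6.702² = 2 × 44.92 = 89.8.
Round up to the next whole participant.

n = 90 per group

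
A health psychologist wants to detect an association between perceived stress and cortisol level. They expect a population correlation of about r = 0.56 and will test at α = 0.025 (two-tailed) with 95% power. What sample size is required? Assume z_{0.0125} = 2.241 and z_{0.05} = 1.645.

Fisher's z: C = ½·ln((1+r)/(1−r)) = ½·ln(3.5455) = 0.6328.
n = ((z_{α/2} + z_β)/C)² + 3.
(2.241 + 1.645) / 0.6328 = 3.886 / 0.6328 = 6.141.
n = 6.141² + 3 = 37.71 + 3 = 40.7.
Round up.

n = 41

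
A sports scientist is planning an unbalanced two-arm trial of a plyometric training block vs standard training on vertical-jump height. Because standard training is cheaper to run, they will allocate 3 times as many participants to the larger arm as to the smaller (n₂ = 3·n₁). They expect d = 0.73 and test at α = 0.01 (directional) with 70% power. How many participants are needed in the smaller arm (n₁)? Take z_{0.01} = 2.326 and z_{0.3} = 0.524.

n₁ = 21

With allocation ratio k = n₂/n₁ = 3, Var(x̄₁−x̄₂) = σ²(1/n₁ + 1/(k·n₁)) = σ²·(k+1)/(k·n₁).
So n₁ = (1 + 1/k)·((z_{α} + z_β)/d)² = 1.333 × (2.850/0.73)².
n₁ = 1.333 × 15.24 = 20.3.
Round up: n₁ = 21, giving n₂ = 3 × 21 = 63.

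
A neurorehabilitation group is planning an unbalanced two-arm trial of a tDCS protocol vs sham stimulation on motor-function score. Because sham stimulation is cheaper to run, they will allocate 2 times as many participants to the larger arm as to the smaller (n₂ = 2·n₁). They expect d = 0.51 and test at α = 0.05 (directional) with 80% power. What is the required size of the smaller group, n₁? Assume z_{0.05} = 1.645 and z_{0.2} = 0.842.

With allocation ratio k = n₂/n₁ = 2, Var(x̄₁−x̄₂) = σ²(1/n₁ + 1/(k·n₁)) = σ²·(k+1)/(k·n₁).
So n₁ = (1 + 1/k)·((z_{α} + z_β)/d)² = 1.500 × (2.487/0.51)².
n₁ = 1.500 × 23.78 = 35.7.
Round up: n₁ = 36, giving n₂ = 2 × 36 = 72.

n₁ = 36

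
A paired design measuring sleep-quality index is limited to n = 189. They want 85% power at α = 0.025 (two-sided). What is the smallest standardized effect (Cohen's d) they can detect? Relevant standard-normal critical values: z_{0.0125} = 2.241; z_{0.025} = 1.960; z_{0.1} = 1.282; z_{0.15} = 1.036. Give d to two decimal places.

For a single sample (or paired design) of n = 189: d_min = (z_{α/2} + z_β)/√n.
z-sum = 2.241 + 1.036 = 3.277.
d_min = 3.277 / √189 = 3.277 / 13.748 = 0.238.

d_min ≈ 0.24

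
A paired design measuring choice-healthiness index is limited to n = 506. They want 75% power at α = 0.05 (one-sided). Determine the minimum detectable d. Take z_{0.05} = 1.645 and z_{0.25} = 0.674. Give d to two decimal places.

d_min ≈ 0.10

For a single sample (or paired design) of n = 506: d_min = (z_{α} + z_β)/√n.
z-sum = 1.645 + 0.674 = 2.319.
d_min = 2.319 / √506 = 2.319 / 22.494 = 0.103.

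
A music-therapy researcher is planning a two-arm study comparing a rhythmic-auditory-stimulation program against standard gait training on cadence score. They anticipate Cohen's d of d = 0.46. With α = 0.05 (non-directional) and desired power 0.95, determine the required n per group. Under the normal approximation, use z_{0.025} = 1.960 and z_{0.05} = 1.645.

For two independent groups with equal n: n = 2·((z_{α/2} + z_β) / d)².
z_{α/2} + z_β = 1.960 + 1.645 = 3.605.
n = 2 × (3.605 / 0.46)² = 2 × 7.837² = 2 × 61.42 = 122.8.
Round up to the next whole participant.

n = 123 per group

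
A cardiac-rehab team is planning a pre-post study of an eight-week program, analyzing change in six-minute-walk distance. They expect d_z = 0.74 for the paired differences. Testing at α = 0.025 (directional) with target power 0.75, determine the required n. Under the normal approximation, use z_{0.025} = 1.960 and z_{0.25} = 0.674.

For a paired (one-sample on differences) test: n = ((z_{α} + z_β) / d)².
z_{α} + z_β = 1.960 + 0.674 = 2.634.
n = (2.634 / 0.74)² = 3.559² = 12.67.
Round up.

n = 13 pairs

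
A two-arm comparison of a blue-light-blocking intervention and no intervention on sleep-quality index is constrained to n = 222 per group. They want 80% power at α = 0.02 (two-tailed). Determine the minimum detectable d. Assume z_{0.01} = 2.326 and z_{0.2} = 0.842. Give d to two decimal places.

For two independent groups of n = 222 each: d_min = (z_{α/2} + z_β)·√(2/n).
z-sum = 2.326 + 0.842 = 3.168.
d_min = 3.168 × √(2/222) = 3.168 × 0.0949 = 0.301.

d_min ≈ 0.30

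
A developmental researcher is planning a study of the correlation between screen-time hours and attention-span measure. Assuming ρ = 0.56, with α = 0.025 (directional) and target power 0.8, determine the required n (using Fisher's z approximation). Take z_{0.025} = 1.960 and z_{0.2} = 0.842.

Fisher's z: C = ½·ln((1+r)/(1−r)) = ½·ln(3.5455) = 0.6328.
n = ((z_{α} + z_β)/C)² + 3.
(1.960 + 0.842) / 0.6328 = 2.802 / 0.6328 = 4.428.
n = 4.428² + 3 = 19.61 + 3 = 22.6.
Round up.

n = 23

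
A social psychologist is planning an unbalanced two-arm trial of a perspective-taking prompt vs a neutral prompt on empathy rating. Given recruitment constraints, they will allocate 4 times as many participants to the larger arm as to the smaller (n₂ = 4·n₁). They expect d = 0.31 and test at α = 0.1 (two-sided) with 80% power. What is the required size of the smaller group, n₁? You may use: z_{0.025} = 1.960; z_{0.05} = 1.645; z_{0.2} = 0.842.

n₁ = 81

With allocation ratio k = n₂/n₁ = 4, Var(x̄₁−x̄₂) = σ²(1/n₁ + 1/(k·n₁)) = σ²·(k+1)/(k·n₁).
So n₁ = (1 + 1/k)·((z_{α/2} + z_β)/d)² = 1.250 × (2.487/0.31)².
n₁ = 1.250 × 64.36 = 80.5.
Round up: n₁ = 81, giving n₂ = 4 × 81 = 324.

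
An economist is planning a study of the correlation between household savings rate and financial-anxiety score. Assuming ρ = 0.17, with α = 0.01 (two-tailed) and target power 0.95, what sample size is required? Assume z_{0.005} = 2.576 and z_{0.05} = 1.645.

n = 608

Fisher's z: C = ½·ln((1+r)/(1−r)) = ½·ln(1.4096) = 0.1717.
n = ((z_{α/2} + z_β)/C)² + 3.
(2.576 + 1.645) / 0.1717 = 4.221 / 0.1717 = 24.584.
n = 24.584² + 3 = 604.35 + 3 = 607.4.
Round up.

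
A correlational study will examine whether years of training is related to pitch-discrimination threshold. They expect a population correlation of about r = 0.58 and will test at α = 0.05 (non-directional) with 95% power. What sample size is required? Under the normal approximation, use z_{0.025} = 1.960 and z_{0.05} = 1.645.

n = 33

Fisher's z: C = ½·ln((1+r)/(1−r)) = ½·ln(3.7619) = 0.6625.
n = ((z_{α/2} + z_β)/C)² + 3.
(1.960 + 1.645) / 0.6625 = 3.605 / 0.6625 = 5.442.
n = 5.442² + 3 = 29.61 + 3 = 32.6.
Round up.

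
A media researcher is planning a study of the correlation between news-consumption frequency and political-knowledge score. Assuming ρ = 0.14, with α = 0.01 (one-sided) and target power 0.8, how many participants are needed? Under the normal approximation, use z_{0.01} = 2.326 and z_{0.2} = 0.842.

n = 509

Fisher's z: C = ½·ln((1+r)/(1−r)) = ½·ln(1.3256) = 0.1409.
n = ((z_{α} + z_β)/C)² + 3.
(2.326 + 0.842) / 0.1409 = 3.168 / 0.1409 = 22.484.
n = 22.484² + 3 = 505.53 + 3 = 508.5.
Round up.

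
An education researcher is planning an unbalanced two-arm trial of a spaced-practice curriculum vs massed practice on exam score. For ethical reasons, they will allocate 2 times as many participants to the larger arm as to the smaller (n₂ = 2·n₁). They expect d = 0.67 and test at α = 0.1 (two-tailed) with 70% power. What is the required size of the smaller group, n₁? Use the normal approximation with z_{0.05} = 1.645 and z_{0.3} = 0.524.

n₁ = 16

With allocation ratio k = n₂/n₁ = 2, Var(x̄₁−x̄₂) = σ²(1/n₁ + 1/(k·n₁)) = σ²·(k+1)/(k·n₁).
So n₁ = (1 + 1/k)·((z_{α/2} + z_β)/d)² = 1.500 × (2.169/0.67)².
n₁ = 1.500 × 10.48 = 15.7.
Round up: n₁ = 16, giving n₂ = 2 × 16 = 32.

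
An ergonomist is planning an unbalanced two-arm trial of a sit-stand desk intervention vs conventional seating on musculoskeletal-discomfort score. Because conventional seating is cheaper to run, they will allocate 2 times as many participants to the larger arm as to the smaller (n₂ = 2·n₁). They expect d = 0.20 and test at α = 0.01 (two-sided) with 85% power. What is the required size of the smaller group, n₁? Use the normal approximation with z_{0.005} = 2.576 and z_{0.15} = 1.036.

n₁ = 490

With allocation ratio k = n₂/n₁ = 2, Var(x̄₁−x̄₂) = σ²(1/n₁ + 1/(k·n₁)) = σ²·(k+1)/(k·n₁).
So n₁ = (1 + 1/k)·((z_{α/2} + z_β)/d)² = 1.500 × (3.612/0.20)².
n₁ = 1.500 × 326.16 = 489.2.
Round up: n₁ = 490, giving n₂ = 2 × 490 = 980.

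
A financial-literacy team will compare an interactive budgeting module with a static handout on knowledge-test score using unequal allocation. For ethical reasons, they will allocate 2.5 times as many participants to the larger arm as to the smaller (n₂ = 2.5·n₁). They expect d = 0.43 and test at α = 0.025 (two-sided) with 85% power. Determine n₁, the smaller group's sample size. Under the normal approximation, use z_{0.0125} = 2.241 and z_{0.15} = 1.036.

With allocation ratio k = n₂/n₁ = 2.5, Var(x̄₁−x̄₂) = σ²(1/n₁ + 1/(k·n₁)) = σ²·(k+1)/(k·n₁).
So n₁ = (1 + 1/k)·((z_{α/2} + z_β)/d)² = 1.400 × (3.277/0.43)².
n₁ = 1.400 × 58.08 = 81.3.
Round up: n₁ = 82, giving n₂ = 2.5 × 82 = 205.

n₁ = 82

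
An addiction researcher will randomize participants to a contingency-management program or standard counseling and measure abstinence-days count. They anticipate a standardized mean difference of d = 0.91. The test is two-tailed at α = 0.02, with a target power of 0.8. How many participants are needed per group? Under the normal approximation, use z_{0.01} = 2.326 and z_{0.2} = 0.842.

For two independent groups with equal n: n = 2·((z_{α/2} + z_β) / d)².
z_{α/2} + z_β = 2.326 + 0.842 = 3.168.
n = 2 × (3.168 / 0.91)² = 2 × 3.481² = 2 × 12.12 = 24.2.
Round up to the next whole participant.

n = 25 per group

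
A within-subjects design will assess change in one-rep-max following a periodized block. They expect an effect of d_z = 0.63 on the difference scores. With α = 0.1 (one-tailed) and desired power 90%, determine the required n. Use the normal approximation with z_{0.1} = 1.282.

n = 17 pairs

For a paired (one-sample on differences) test: n = ((z_{α} + z_β) / d)².
z_{α} + z_β = 1.282 + 1.282 = 2.564.
n = (2.564 / 0.63)² = 4.070² = 16.56.
Round up.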